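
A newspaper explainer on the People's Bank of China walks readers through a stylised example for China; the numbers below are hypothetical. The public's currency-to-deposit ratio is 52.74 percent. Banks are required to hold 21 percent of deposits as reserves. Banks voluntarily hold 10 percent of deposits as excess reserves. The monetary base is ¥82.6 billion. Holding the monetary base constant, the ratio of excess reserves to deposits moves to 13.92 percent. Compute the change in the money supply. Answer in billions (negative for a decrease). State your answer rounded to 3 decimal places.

-6.737 billion

Initially m₁ = (1 + 0.5274) / (0.21 + 0.1 + 0.5274) ≈ 1.823979, so M₁ = 1.823979 × 82.6 ≈ 150.6607 billion.
After the change m₂ = (1 + 0.5274) / (0.21 + 0.1392 + 0.5274) ≈ 1.742414, so M₂ = 1.742414 × 82.6 ≈ 143.9234 billion.
ΔM = M₂ − M₁ = 143.9234 − 150.6607 = -6.7373 billion.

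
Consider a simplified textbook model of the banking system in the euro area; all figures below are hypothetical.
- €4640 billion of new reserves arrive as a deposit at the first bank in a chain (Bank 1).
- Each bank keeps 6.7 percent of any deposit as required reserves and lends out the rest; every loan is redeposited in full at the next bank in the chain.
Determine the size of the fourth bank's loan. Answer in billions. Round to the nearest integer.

€3516 billion

Each bank lends a fraction (1 − rr) = 0.9330 of the deposit it receives, so Bank 4 receives 4640·0.9330^3 and lends 4640·0.9330^4 ≈ 3515.9651 billion.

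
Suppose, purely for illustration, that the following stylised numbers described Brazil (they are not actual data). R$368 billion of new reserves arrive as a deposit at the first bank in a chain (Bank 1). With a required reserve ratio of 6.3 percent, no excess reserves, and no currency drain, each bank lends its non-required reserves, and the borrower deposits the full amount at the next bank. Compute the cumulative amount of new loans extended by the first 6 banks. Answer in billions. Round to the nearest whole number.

R$1769 billion

Bank i lends (1 − rr)^i of the original deposit: Bank 1 lends 368·0.9370 = 344.8160, Bank 2 lends 368·0.9370² ≈ 323.0926, and so on.
Summing a geometric series: total = 368·[0.9370·(1 − 0.9370^6) / (1 − 0.9370)] ≈ 1769.1553 billion.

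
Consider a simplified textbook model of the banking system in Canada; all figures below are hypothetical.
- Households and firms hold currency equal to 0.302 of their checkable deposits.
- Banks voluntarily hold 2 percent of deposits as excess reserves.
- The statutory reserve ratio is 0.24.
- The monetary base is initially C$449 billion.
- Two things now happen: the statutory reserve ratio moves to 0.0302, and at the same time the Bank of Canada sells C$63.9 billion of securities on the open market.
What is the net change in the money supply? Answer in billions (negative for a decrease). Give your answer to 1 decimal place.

C$383.4 billion

Before: m₁ = (1 + 0.302) / (0.24 + 0.02 + 0.302) ≈ 2.31673, MB₁ = 449, so M₁ = 2.31673 × 449 ≈ 1040.2118 billion.
After: m₂ = (1 + 0.302) / (0.0302 + 0.02 + 0.302) ≈ 3.69676, MB₂ = 449 − 63.9 = 385.1, so M₂ = 3.69676 × 385.1 ≈ 1423.6223 billion.
ΔM = M₂ − M₁ = 1423.6223 − 1040.2118 = 383.4105 billion.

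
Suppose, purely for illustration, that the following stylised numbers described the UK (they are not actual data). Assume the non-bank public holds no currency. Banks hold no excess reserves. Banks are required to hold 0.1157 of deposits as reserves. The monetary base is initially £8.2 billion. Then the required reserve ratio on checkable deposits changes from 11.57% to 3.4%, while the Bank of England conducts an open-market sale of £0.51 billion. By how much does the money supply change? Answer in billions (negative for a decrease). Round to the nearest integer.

£155 billion

Before: m₁ = 1 / (0.1157) ≈ 8.6430, MB₁ = 8.2, so M₁ = 8.6430 × 8.2 = 70.8726 billion.
After: m₂ = 1 / (0.034) ≈ 29.4118, MB₂ = 8.2 − 0.51 = 7.69, so M₂ = 29.4118 × 7.69 ≈ 226.1767 billion.
ΔM = M₂ − M₁ = 226.1767 − 70.8726 = 155.3041 billion.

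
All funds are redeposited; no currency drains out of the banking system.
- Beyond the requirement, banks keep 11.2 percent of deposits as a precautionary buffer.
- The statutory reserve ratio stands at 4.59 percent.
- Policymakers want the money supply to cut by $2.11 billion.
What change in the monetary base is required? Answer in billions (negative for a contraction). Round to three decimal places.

The money multiplier is m = 1 / (rr + e) = 1 / (0.0459 + 0.112) ≈ 6.33312.
ΔMB = ΔM / m = (−2.11) / 6.33312 ≈ -0.3332 billion.

-0.333 billion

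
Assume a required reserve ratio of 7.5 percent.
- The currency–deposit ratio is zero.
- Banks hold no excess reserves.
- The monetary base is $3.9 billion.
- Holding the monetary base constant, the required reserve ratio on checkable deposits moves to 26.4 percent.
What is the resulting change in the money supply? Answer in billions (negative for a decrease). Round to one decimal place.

-37.2 billion

Initially m₁ = 1 / (0.075) ≈ 13.3333, so M₁ = 13.3333 × 3.9 ≈ 51.9999 billion.
After the change m₂ = 1 / (0.264) ≈ 3.7879, so M₂ = 3.7879 × 3.9 ≈ 14.7728 billion.
ΔM = M₂ − M₁ = 14.7728 − 51.9999 = -37.2271 billion.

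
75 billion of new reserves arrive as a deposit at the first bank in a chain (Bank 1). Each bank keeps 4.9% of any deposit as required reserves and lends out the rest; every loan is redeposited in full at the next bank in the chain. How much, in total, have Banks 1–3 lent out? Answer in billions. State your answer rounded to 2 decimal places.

Bank i lends (1 − rr)^i of the original deposit: Bank 1 lends 75·0.9510 = 71.3250, Bank 2 lends 75·0.9510² ≈ 67.8301, and so on.
Summing a geometric series: total = 75·[0.9510·(1 − 0.9510^3) / (1 − 0.9510)] ≈ 203.6615 billion.

203.66 billion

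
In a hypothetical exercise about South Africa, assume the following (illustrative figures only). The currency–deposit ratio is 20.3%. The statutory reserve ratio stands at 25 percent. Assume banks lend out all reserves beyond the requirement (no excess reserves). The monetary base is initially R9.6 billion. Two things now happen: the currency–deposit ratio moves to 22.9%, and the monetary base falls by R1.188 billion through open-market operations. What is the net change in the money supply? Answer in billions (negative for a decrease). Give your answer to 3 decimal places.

Before: m₁ = (1 + 0.203) / (0.25 + 0.203) ≈ 2.65563, MB₁ = 9.6, so M₁ = 2.65563 × 9.6 ≈ 25.494 billion.
After: m₂ = (1 + 0.229) / (0.25 + 0.229) ≈ 2.56576, MB₂ = 9.6 − 1.188 = 8.412, so M₂ = 2.56576 × 8.412 ≈ 21.5832 billion.
ΔM = M₂ − M₁ = 21.5832 − 25.494 = -3.9108 billion.

-3.911 billion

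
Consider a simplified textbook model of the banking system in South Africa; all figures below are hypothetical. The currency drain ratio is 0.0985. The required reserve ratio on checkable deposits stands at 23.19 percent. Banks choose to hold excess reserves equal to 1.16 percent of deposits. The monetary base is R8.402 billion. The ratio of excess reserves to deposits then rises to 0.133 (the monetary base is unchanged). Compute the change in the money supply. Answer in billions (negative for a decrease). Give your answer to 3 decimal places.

Initially m₁ = (1 + 0.0985) / (0.2319 + 0.0116 + 0.0985) ≈ 3.21199, so M₁ = 3.21199 × 8.402 ≈ 26.9871 billion.
After the change m₂ = (1 + 0.0985) / (0.2319 + 0.133 + 0.0985) ≈ 2.37052, so M₂ = 2.37052 × 8.402 ≈ 19.9171 billion.
ΔM = M₂ − M₁ = 19.9171 − 26.9871 = -7.07 billion.

-7.070 billion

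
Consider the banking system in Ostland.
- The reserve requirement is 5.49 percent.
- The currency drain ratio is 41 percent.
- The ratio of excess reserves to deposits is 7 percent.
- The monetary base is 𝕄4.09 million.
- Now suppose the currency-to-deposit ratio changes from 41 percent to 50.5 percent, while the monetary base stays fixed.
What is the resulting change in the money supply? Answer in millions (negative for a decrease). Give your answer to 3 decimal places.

Initially m₁ = (1 + 0.41) / (0.0549 + 0.07 + 0.41) ≈ 2.63601, so M₁ = 2.63601 × 4.09 ≈ 10.7813 million.
After the change m₂ = (1 + 0.505) / (0.0549 + 0.07 + 0.505) ≈ 2.38927, so M₂ = 2.38927 × 4.09 ≈ 9.7721 million.
ΔM = M₂ − M₁ = 9.7721 − 10.7813 = -1.0092 million.

-1.009 million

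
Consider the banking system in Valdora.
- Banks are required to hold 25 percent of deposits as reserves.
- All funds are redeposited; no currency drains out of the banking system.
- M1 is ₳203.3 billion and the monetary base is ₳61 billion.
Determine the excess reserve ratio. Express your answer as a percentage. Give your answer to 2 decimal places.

Using m = M/MB = 203.3/61 ≈ 3.332787. Since m = (1 + c)/(c + rr + e), the denominator satisfies c + rr + e = (1 + c)/m = (1 + 0) / 3.332787 ≈ 0.300049.
With c = 0 and rr = 0.25, the excess reserve ratio is 0.300049 − 0 − 0.25 = 0.050049.

5.00%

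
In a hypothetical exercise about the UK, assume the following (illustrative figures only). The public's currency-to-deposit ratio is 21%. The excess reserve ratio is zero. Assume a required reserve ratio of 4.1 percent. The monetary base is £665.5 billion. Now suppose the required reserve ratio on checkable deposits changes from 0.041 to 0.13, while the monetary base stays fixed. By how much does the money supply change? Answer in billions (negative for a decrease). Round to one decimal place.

Initially m₁ = (1 + 0.21) / (0.041 + 0.21) ≈ 4.82072, so M₁ = 4.82072 × 665.5 ≈ 3208.1892 billion.
After the change m₂ = (1 + 0.21) / (0.13 + 0.21) ≈ 3.55882, so M₂ = 3.55882 × 665.5 ≈ 2368.3947 billion.
ΔM = M₂ − M₁ = 2368.3947 − 3208.1892 = -839.7945 billion.

-839.8 billion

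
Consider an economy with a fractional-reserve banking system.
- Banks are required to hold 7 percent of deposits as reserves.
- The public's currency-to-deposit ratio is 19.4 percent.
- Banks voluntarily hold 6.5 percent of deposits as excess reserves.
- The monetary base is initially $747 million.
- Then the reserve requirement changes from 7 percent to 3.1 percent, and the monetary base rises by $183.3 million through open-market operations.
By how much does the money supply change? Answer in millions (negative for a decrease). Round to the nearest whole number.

Before: m₁ = (1 + 0.194) / (0.07 + 0.065 + 0.194) ≈ 3.6292, MB₁ = 747, so M₁ = 3.6292 × 747 = 2711.0124 million.
After: m₂ = (1 + 0.194) / (0.031 + 0.065 + 0.194) ≈ 4.1172, MB₂ = 747 + 183.3 = 930.3, so M₂ = 4.1172 × 930.3 ≈ 3830.2312 million.
ΔM = M₂ − M₁ = 3830.2312 − 2711.0124 = 1119.2188 million.

$1119 million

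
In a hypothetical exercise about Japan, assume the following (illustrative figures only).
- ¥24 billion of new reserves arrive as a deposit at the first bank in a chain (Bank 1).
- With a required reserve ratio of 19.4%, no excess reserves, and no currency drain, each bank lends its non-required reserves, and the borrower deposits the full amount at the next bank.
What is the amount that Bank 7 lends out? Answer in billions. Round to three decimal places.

Each bank lends a fraction (1 − rr) = 0.8060 of the deposit it receives, so Bank 7 receives 24·0.8060^6 and lends 24·0.8060^7 ≈ 5.3034 billion.

¥5.303 billion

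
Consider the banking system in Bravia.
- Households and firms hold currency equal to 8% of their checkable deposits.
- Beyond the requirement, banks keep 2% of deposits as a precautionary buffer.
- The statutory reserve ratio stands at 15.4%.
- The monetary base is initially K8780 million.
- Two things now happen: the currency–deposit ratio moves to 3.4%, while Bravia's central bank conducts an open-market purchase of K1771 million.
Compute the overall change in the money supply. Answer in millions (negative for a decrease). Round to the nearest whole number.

K15118 million

Before: m₁ = (1 + 0.08) / (0.154 + 0.02 + 0.08) ≈ 4.251969, MB₁ = 8780, so M₁ = 4.251969 × 8780 ≈ 37332.2878 million.
After: m₂ = (1 + 0.034) / (0.154 + 0.02 + 0.034) ≈ 4.971154, MB₂ = 8780 + 1771 = 10551, so M₂ = 4.971154 × 10551 ≈ 52450.6459 million.
ΔM = M₂ − M₁ = 52450.6459 − 37332.2878 = 15118.3581 million.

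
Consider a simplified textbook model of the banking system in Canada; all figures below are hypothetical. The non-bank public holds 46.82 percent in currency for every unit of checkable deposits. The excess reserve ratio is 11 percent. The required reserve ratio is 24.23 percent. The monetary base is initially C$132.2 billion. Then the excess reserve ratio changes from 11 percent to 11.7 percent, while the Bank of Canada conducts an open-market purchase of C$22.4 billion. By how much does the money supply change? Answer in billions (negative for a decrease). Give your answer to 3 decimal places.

C$37.742 billion

Before: m₁ = (1 + 0.4682) / (0.2423 + 0.11 + 0.4682) ≈ 1.7893967, MB₁ = 132.2, so M₁ = 1.7893967 × 132.2 ≈ 236.5582 billion.
After: m₂ = (1 + 0.4682) / (0.2423 + 0.117 + 0.4682) ≈ 1.7742598, MB₂ = 132.2 + 22.4 = 154.6, so M₂ = 1.7742598 × 154.6 ≈ 274.3006 billion.
ΔM = M₂ − M₁ = 274.3006 − 236.5582 = 37.7424 billion.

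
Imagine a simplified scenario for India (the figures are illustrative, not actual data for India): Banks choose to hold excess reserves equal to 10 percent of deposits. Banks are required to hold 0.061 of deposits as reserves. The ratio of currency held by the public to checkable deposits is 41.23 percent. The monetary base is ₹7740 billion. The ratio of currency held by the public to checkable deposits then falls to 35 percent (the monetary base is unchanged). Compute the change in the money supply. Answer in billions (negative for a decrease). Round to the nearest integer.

₹1381 billion

Initially m₁ = (1 + 0.4123) / (0.061 + 0.1 + 0.4123) ≈ 2.46346, so M₁ = 2.46346 × 7740 = 19067.1804 billion.
After the change m₂ = (1 + 0.35) / (0.061 + 0.1 + 0.35) ≈ 2.64188, so M₂ = 2.64188 × 7740 = 20448.1512 billion.
ΔM = M₂ − M₁ = 20448.1512 − 19067.1804 = 1380.9708 billion.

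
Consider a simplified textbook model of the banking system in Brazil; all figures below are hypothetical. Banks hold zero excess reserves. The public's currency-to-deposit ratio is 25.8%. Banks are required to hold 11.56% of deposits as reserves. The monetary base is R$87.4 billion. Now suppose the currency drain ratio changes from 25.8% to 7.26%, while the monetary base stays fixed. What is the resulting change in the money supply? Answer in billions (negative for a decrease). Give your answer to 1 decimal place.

R$203.8 billion

Initially m₁ = (1 + 0.258) / (0.1156 + 0.258) ≈ 3.3672, so M₁ = 3.3672 × 87.4 ≈ 294.2933 billion.
After the change m₂ = (1 + 0.0726) / (0.1156 + 0.0726) ≈ 5.6993, so M₂ = 5.6993 × 87.4 ≈ 498.1188 billion.
ΔM = M₂ − M₁ = 498.1188 − 294.2933 = 203.8255 billion.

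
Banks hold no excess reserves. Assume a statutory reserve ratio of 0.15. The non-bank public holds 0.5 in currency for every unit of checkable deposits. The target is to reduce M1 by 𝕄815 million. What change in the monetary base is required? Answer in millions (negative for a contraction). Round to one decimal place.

-353.2 million

The money multiplier is m = (1 + c) / (rr + c) = (1 + 0.5) / (0.15 + 0.5) ≈ 2.30769.
ΔMB = ΔM / m = (−815) / 2.30769 ≈ -353.167 million.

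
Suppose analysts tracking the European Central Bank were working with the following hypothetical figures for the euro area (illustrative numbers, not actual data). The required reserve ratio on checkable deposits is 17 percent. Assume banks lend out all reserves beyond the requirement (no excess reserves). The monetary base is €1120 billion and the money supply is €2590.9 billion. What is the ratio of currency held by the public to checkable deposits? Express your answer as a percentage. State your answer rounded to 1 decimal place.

Using m = M/MB = 2590.9/1120 ≈ 2.313304. From m = (1 + c)/(c + rr + e), rearranging gives 1 + c = m·(c + rr + e), so c·(1 − m) = m·(rr + e) − 1.
Hence c = [m·(rr + e) − 1]/(1 − m) = [2.313304 × (0.17 + 0) − 1] / (1 − 2.313304) ≈ 0.461994.

46.2%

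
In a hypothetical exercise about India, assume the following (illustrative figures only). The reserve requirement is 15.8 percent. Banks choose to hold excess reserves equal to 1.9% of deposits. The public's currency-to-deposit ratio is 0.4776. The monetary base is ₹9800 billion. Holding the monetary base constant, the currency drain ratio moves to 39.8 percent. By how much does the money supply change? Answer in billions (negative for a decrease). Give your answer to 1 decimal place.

Initially m₁ = (1 + 0.4776) / (0.158 + 0.019 + 0.4776) ≈ 2.257256, so M₁ = 2.257256 × 9800 = 22121.1088 billion.
After the change m₂ = (1 + 0.398) / (0.158 + 0.019 + 0.398) ≈ 2.431304, so M₂ = 2.431304 × 9800 = 23826.7792 billion.
ΔM = M₂ − M₁ = 23826.7792 − 22121.1088 = 1705.6704 billion.

₹1705.7 billion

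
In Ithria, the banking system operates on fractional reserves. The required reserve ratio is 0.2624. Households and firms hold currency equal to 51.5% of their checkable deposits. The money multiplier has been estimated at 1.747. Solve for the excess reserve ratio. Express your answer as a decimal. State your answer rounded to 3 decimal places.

Using m = 1.747. Since m = (1 + c)/(c + rr + e), the denominator satisfies c + rr + e = (1 + c)/m = (1 + 0.515) / 1.747 ≈ 0.867201.
With c = 0.515 and rr = 0.2624, the excess reserve ratio is 0.867201 − 0.515 − 0.2624 = 0.089801.

0.090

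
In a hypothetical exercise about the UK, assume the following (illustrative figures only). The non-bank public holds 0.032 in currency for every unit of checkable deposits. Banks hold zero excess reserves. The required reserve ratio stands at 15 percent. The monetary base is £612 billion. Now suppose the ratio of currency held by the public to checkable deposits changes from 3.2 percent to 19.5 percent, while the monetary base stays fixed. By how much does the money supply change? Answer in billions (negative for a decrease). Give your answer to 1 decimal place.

Initially m₁ = (1 + 0.032) / (0.15 + 0.032) ≈ 5.67033, so M₁ = 5.67033 × 612 ≈ 3470.242 billion.
After the change m₂ = (1 + 0.195) / (0.15 + 0.195) ≈ 3.46377, so M₂ = 3.46377 × 612 ≈ 2119.8272 billion.
ΔM = M₂ − M₁ = 2119.8272 − 3470.242 = -1350.4148 billion.

-1350.4 billion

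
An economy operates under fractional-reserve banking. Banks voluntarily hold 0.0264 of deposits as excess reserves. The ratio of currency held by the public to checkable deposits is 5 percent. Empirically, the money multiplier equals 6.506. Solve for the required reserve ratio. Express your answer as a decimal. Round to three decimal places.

Using m = 6.506. Since m = (1 + c)/(c + rr + e), the denominator satisfies c + rr + e = (1 + c)/m = (1 + 0.05) / 6.506 ≈ 0.161389.
With c = 0.05 and e = 0.0264, the required reserve ratio is 0.161389 − 0.05 − 0.0264 = 0.084989.

0.085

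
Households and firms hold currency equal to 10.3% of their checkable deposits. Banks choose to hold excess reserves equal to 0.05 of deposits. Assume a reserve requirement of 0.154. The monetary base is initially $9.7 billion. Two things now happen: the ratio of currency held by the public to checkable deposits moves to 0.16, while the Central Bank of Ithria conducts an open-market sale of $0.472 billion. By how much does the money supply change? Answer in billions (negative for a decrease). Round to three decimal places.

-5.443 billion

Before: m₁ = (1 + 0.103) / (0.154 + 0.05 + 0.103) ≈ 3.59283, MB₁ = 9.7, so M₁ = 3.59283 × 9.7 ≈ 34.8505 billion.
After: m₂ = (1 + 0.16) / (0.154 + 0.05 + 0.16) ≈ 3.18681, MB₂ = 9.7 − 0.472 = 9.228, so M₂ = 3.18681 × 9.228 ≈ 29.4079 billion.
ΔM = M₂ − M₁ = 29.4079 − 34.8505 = -5.4426 billion.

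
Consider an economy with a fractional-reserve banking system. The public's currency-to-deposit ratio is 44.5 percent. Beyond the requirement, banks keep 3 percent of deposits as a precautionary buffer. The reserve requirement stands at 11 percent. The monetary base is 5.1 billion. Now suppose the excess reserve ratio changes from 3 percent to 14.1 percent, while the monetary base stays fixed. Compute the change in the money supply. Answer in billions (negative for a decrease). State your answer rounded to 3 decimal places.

-2.009 billion

Initially m₁ = (1 + 0.445) / (0.11 + 0.03 + 0.445) ≈ 2.47009, so M₁ = 2.47009 × 5.1 ≈ 12.5975 billion.
After the change m₂ = (1 + 0.445) / (0.11 + 0.141 + 0.445) ≈ 2.07615, so M₂ = 2.07615 × 5.1 ≈ 10.5884 billion.
ΔM = M₂ − M₁ = 10.5884 − 12.5975 = -2.0091 billion.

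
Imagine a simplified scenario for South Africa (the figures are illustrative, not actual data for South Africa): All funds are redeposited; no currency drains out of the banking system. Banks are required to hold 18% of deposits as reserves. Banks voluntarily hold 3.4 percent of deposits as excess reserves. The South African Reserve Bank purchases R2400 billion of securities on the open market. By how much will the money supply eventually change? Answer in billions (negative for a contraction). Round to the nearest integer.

R11215 billion

The money multiplier is m = 1 / (rr + e) = 1 / (0.18 + 0.034) ≈ 4.67290.
The purchase adds 2400 billion of base, so ΔM = m × ΔMB = 4.67290 × (+2400) = 11214.96 billion.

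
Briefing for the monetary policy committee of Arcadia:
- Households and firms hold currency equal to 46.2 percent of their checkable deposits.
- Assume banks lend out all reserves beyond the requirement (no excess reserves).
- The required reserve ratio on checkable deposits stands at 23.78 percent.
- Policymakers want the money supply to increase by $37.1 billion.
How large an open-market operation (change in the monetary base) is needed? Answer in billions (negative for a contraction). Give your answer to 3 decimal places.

The money multiplier is m = (1 + c) / (rr + c) = (1 + 0.462) / (0.2378 + 0.462) ≈ 2.089168.
ΔMB = ΔM / m = (+37.1) / 2.089168 ≈ 17.7583 billion.

$17.758 billion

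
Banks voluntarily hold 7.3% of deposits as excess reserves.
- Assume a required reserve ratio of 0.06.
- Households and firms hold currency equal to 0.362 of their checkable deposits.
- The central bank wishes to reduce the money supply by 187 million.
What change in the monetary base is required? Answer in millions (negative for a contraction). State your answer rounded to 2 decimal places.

The money multiplier is m = (1 + c) / (rr + e + c) = (1 + 0.362) / (0.06 + 0.073 + 0.362) ≈ 2.751515.
ΔMB = ΔM / m = (−187) / 2.751515 ≈ -67.9626 million.

-67.96 million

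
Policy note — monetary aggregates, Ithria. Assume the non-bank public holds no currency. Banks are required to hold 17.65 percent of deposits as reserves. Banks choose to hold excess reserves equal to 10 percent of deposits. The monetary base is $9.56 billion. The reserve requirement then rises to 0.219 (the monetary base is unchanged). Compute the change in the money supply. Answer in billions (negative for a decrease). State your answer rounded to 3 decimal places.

-4.606 billion

Initially m₁ = 1 / (0.1765 + 0.1) ≈ 3.61664, so M₁ = 3.61664 × 9.56 ≈ 34.5751 billion.
After the change m₂ = 1 / (0.219 + 0.1) ≈ 3.13480, so M₂ = 3.13480 × 9.56 ≈ 29.9687 billion.
ΔM = M₂ − M₁ = 29.9687 − 34.5751 = -4.6064 billion.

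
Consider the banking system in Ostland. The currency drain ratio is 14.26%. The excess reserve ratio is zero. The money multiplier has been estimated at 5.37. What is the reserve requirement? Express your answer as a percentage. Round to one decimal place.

Using m = 5.37. Since m = (1 + c)/(c + rr + e), the denominator satisfies c + rr + e = (1 + c)/m = (1 + 0.1426) / 5.37 ≈ 0.212775.
With c = 0.1426 and e = 0, the reserve requirement is 0.212775 − 0.1426 − 0 = 0.070175.

7.0%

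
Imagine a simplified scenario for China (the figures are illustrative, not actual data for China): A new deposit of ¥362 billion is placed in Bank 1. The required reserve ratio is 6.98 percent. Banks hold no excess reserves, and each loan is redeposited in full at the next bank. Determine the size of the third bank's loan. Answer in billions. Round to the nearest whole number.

¥291 billion

Each bank lends a fraction (1 − rr) = 0.9302 of the deposit it receives, so Bank 3 receives 362·0.9302^2 and lends 362·0.9302^3 ≈ 291.3651 billion.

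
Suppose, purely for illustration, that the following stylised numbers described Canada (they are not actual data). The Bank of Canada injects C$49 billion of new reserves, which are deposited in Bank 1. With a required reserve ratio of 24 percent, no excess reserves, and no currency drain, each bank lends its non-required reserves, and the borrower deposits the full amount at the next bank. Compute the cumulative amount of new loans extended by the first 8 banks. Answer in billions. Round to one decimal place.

C$137.9 billion

Bank i lends (1 − rr)^i of the original deposit: Bank 1 lends 49·0.7600 = 37.2400, Bank 2 lends 49·0.7600² = 28.3024, and so on.
Summing a geometric series: total = 49·[0.7600·(1 − 0.7600^8) / (1 − 0.7600)] ≈ 137.8961 billion.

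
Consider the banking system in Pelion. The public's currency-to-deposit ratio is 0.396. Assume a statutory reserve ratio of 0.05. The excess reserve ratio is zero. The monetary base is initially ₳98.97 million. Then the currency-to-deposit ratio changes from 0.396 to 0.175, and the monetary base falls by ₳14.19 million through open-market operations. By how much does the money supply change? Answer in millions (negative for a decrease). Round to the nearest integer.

Before: m₁ = (1 + 0.396) / (0.05 + 0.396) ≈ 3.13, MB₁ = 98.97, so M₁ = 3.13 × 98.97 = 309.7761 million.
After: m₂ = (1 + 0.175) / (0.05 + 0.175) ≈ 5.2222, MB₂ = 98.97 − 14.19 = 84.78, so M₂ = 5.2222 × 84.78 ≈ 442.7381 million.
ΔM = M₂ − M₁ = 442.7381 − 309.7761 = 132.962 million.

₳133 million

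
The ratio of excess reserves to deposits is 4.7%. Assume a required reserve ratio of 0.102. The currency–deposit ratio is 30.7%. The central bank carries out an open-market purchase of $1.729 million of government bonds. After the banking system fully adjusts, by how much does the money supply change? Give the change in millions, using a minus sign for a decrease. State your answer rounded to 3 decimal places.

$4.956 million

The money multiplier is m = (1 + c) / (rr + e + c) = (1 + 0.307) / (0.102 + 0.047 + 0.307) ≈ 2.86623.
The purchase adds 1.729 million of base, so ΔM = m × ΔMB = 2.86623 × (+1.729) ≈ 4.9557 million.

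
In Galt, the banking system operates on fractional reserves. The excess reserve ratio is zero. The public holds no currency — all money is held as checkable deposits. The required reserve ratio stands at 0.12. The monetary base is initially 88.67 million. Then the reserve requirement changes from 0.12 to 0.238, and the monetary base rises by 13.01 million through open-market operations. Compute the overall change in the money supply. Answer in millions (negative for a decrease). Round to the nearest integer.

Before: m₁ = 1 / (0.12) ≈ 8.3333, MB₁ = 88.67, so M₁ = 8.3333 × 88.67 ≈ 738.9137 million.
After: m₂ = 1 / (0.238) ≈ 4.2017, MB₂ = 88.67 + 13.01 = 101.68, so M₂ = 4.2017 × 101.68 ≈ 427.2289 million.
ΔM = M₂ − M₁ = 427.2289 − 738.9137 = -311.6848 million.

-312 million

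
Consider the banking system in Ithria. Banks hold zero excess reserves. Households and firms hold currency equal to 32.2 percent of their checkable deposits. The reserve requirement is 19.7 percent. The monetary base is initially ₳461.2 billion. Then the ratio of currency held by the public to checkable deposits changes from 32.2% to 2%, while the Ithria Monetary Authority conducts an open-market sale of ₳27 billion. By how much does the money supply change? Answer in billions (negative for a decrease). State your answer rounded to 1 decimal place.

₳866.2 billion

Before: m₁ = (1 + 0.322) / (0.197 + 0.322) ≈ 2.54721, MB₁ = 461.2, so M₁ = 2.54721 × 461.2 ≈ 1174.7733 billion.
After: m₂ = (1 + 0.02) / (0.197 + 0.02) ≈ 4.70046, MB₂ = 461.2 − 27 = 434.2, so M₂ = 4.70046 × 434.2 ≈ 2040.9397 billion.
ΔM = M₂ − M₁ = 2040.9397 − 1174.7733 = 866.1664 billion.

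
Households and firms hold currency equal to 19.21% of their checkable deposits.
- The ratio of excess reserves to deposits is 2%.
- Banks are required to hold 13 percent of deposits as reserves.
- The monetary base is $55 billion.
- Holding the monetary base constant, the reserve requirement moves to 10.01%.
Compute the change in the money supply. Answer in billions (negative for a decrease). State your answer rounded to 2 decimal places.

$18.36 billion

Initially m₁ = (1 + 0.1921) / (0.13 + 0.02 + 0.1921) ≈ 3.48465, so M₁ = 3.48465 × 55 ≈ 191.6557 billion.
After the change m₂ = (1 + 0.1921) / (0.1001 + 0.02 + 0.1921) ≈ 3.81839, so M₂ = 3.81839 × 55 ≈ 210.0114 billion.
ΔM = M₂ − M₁ = 210.0114 − 191.6557 = 18.3557 billion.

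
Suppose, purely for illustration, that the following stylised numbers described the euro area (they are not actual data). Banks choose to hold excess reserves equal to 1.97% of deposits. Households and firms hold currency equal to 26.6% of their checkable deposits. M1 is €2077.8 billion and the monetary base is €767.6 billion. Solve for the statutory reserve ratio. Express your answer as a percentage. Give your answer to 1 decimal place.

18.2%

Using m = M/MB = 2077.8/767.6 ≈ 2.706879. Since m = (1 + c)/(c + rr + e), the denominator satisfies c + rr + e = (1 + c)/m = (1 + 0.266) / 2.706879 ≈ 0.467697.
With c = 0.266 and e = 0.0197, the statutory reserve ratio is 0.467697 − 0.266 − 0.0197 = 0.181997.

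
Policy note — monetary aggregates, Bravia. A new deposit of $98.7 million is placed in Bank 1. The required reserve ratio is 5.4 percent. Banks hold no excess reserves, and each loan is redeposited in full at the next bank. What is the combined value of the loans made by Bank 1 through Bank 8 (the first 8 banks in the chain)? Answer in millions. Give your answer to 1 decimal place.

$620.0 million

Bank i lends (1 − rr)^i of the original deposit: Bank 1 lends 98.7·0.9460 = 93.3702, Bank 2 lends 98.7·0.9460² ≈ 88.3282, and so on.
Summing a geometric series: total = 98.7·[0.9460·(1 − 0.9460^8) / (1 − 0.9460)] ≈ 620.0469 million.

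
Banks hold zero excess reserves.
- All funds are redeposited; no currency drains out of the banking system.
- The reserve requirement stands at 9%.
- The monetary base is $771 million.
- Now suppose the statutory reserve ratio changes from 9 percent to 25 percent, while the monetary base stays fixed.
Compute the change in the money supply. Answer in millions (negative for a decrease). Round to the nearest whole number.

-5483 million

Initially m₁ = 1 / (0.09) ≈ 11.1111, so M₁ = 11.1111 × 771 = 8566.6581 million.
After the change m₂ = 1 / (0.25) = 4, so M₂ = 4 × 771 = 3084 million.
ΔM = M₂ − M₁ = 3084 − 8566.6581 = -5482.6581 million.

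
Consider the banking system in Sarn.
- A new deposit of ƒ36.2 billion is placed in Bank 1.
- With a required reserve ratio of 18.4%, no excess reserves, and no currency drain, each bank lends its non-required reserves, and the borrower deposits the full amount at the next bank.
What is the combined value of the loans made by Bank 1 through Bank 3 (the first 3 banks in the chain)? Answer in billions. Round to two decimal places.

ƒ73.31 billion

Bank i lends (1 − rr)^i of the original deposit: Bank 1 lends 36.2·0.8160 = 29.5392, Bank 2 lends 36.2·0.8160² ≈ 24.1040, and so on.
Summing a geometric series: total = 36.2·[0.8160·(1 − 0.8160^3) / (1 − 0.8160)] ≈ 73.3120 billion.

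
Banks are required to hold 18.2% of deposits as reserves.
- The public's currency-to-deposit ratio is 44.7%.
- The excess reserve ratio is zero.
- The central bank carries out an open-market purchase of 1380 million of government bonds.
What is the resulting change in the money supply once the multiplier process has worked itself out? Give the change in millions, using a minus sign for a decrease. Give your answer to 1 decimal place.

3174.7 million

The money multiplier is m = (1 + c) / (rr + c) = (1 + 0.447) / (0.182 + 0.447) ≈ 2.300477.
The purchase adds 1380 million of base, so ΔM = m × ΔMB = 2.300477 × (+1380) ≈ 3174.6583 million.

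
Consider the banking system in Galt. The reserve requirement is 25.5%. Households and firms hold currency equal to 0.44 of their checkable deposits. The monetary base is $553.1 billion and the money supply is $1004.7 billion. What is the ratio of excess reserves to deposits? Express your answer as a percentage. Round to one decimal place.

9.8%

Using m = M/MB = 1004.7/553.1 ≈ 1.816489. Since m = (1 + c)/(c + rr + e), the denominator satisfies c + rr + e = (1 + c)/m = (1 + 0.44) / 1.816489 ≈ 0.792738.
With c = 0.44 and rr = 0.255, the ratio of excess reserves to deposits is 0.792738 − 0.44 − 0.255 = 0.097738.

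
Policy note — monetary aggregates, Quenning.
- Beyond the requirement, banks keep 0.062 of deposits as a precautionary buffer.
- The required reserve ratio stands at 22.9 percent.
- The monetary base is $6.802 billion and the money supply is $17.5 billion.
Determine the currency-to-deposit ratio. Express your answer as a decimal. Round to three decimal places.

0.160

Using m = M/MB = 17.5/6.802 ≈ 2.572773. From m = (1 + c)/(c + rr + e), rearranging gives 1 + c = m·(c + rr + e), so c·(1 − m) = m·(rr + e) − 1.
Hence c = [m·(rr + e) − 1]/(1 − m) = [2.572773 × (0.229 + 0.062) − 1] / (1 − 2.572773) ≈ 0.159796.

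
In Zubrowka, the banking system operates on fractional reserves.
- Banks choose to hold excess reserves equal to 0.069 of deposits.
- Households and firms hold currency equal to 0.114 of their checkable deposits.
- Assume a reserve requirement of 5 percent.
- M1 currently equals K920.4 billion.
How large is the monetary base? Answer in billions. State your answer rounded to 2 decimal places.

The money multiplier is m = (1 + c) / (rr + e + c) = (1 + 0.114) / (0.05 + 0.069 + 0.114) ≈ 4.781116.
MB = M / m = 920.4 / 4.781116 ≈ 192.5074 billion.

K192.51 billion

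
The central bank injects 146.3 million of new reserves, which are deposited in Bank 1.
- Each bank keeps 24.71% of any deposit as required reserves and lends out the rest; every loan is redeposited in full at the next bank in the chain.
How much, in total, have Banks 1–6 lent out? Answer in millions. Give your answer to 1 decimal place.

364.6 million

Bank i lends (1 − rr)^i of the original deposit: Bank 1 lends 146.3·0.7529 ≈ 110.1493, Bank 2 lends 146.3·0.7529² ≈ 82.9314, and so on.
Summing a geometric series: total = 146.3·[0.7529·(1 − 0.7529^6) / (1 − 0.7529)] ≈ 364.5724 million.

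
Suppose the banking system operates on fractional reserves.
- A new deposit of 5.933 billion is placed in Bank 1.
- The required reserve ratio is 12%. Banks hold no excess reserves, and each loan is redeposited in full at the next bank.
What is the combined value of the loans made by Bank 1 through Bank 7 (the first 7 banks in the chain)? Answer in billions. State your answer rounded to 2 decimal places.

25.73 billion

Bank i lends (1 − rr)^i of the original deposit: Bank 1 lends 5.933·0.8800 ≈ 5.2210, Bank 2 lends 5.933·0.8800² ≈ 4.5945, and so on.
Summing a geometric series: total = 5.933·[0.8800·(1 − 0.8800^7) / (1 − 0.8800)] ≈ 25.7277 billion.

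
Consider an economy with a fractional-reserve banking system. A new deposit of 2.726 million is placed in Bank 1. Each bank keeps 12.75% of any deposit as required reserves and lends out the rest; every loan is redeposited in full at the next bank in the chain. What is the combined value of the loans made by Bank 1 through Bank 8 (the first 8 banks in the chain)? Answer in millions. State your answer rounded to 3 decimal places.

Bank i lends (1 − rr)^i of the original deposit: Bank 1 lends 2.726·0.8725 ≈ 2.3784, Bank 2 lends 2.726·0.8725² ≈ 2.0752, and so on.
Summing a geometric series: total = 2.726·[0.8725·(1 − 0.8725^8) / (1 − 0.8725)] ≈ 12.3896 million.

12.390 million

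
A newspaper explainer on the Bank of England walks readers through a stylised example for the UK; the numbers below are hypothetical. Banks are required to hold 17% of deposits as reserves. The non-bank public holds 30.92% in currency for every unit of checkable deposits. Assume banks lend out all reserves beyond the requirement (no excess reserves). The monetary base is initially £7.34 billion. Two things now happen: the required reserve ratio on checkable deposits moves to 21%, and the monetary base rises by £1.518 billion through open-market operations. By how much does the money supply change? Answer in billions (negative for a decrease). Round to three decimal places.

Before: m₁ = (1 + 0.3092) / (0.17 + 0.3092) ≈ 2.73205, MB₁ = 7.34, so M₁ = 2.73205 × 7.34 ≈ 20.0532 billion.
After: m₂ = (1 + 0.3092) / (0.21 + 0.3092) ≈ 2.52157, MB₂ = 7.34 + 1.518 = 8.858, so M₂ = 2.52157 × 8.858 ≈ 22.3361 billion.
ΔM = M₂ − M₁ = 22.3361 − 20.0532 = 2.2829 billion.

£2.283 billion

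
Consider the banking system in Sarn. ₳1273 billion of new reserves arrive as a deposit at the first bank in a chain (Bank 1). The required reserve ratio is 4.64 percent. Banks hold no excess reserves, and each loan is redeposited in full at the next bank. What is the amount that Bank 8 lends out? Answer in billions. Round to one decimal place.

₳870.5 billion

Each bank lends a fraction (1 − rr) = 0.9536 of the deposit it receives, so Bank 8 receives 1273·0.9536^7 and lends 1273·0.9536^8 ≈ 870.4791 billion.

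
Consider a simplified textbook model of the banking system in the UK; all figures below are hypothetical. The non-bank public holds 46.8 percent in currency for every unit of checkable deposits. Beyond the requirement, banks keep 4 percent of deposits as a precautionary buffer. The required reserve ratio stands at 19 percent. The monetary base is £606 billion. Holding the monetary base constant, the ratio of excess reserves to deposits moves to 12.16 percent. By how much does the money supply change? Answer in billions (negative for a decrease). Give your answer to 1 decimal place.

Initially m₁ = (1 + 0.468) / (0.19 + 0.04 + 0.468) ≈ 2.10315, so M₁ = 2.10315 × 606 = 1274.5089 billion.
After the change m₂ = (1 + 0.468) / (0.19 + 0.1216 + 0.468) ≈ 1.88302, so M₂ = 1.88302 × 606 ≈ 1141.1101 billion.
ΔM = M₂ − M₁ = 1141.1101 − 1274.5089 = -133.3988 billion.

-133.4 billion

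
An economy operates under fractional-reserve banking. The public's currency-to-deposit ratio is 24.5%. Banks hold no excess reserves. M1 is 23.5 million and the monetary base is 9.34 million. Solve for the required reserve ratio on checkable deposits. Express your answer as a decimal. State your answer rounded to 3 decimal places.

Using m = M/MB = 23.5/9.34 ≈ 2.516060. Since m = (1 + c)/(c + rr + e), the denominator satisfies c + rr + e = (1 + c)/m = (1 + 0.245) / 2.516060 ≈ 0.494821.
With c = 0.245 and e = 0, the required reserve ratio on checkable deposits is 0.494821 − 0.245 − 0 = 0.249821.

0.250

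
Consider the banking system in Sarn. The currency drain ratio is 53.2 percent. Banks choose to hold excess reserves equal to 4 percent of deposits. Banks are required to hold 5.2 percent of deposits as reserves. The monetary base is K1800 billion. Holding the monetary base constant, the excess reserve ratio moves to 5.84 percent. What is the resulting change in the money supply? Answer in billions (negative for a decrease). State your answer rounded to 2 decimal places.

-126.58 billion

Initially m₁ = (1 + 0.532) / (0.052 + 0.04 + 0.532) ≈ 2.4551282, so M₁ = 2.4551282 × 1800 ≈ 4419.2308 billion.
After the change m₂ = (1 + 0.532) / (0.052 + 0.0584 + 0.532) ≈ 2.3848070, so M₂ = 2.3848070 × 1800 = 4292.6526 billion.
ΔM = M₂ − M₁ = 4292.6526 − 4419.2308 = -126.5782 billion.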